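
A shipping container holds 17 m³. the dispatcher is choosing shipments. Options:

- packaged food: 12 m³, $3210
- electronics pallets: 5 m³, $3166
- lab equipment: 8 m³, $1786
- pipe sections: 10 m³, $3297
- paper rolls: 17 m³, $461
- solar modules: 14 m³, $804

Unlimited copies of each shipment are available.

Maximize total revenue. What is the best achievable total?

The ratio ordering already packs tightly: 3×electronics pallets, 15 m³, 9498.
Nothing else within 17 m³ beats 9498.

9498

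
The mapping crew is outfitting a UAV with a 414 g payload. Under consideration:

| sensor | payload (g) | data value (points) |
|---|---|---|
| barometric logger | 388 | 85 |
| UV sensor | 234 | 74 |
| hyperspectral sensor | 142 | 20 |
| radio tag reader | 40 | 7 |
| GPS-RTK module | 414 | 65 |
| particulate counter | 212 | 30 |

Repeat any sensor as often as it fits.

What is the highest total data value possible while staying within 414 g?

102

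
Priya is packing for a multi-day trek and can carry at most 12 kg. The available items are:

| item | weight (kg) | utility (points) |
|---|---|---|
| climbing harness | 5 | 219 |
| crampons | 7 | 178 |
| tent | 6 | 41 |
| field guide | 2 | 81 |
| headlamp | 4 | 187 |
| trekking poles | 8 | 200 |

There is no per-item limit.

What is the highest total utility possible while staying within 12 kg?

561

The ratio ordering already packs tightly: 3×headlamp, 12 kg, 561.
That's the maximum — no swap from here does better than 561.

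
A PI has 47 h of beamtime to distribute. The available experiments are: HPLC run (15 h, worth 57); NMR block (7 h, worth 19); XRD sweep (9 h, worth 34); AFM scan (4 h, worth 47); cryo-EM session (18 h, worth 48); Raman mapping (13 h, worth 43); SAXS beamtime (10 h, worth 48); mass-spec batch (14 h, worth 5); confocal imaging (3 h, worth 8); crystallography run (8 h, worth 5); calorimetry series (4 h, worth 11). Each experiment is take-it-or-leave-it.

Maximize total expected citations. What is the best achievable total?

206

Filling by ratio: HPLC run + XRD sweep + AFM scan + SAXS beamtime + confocal imaging + calorimetry series for 205, with 2 h left unused.
Replace XRD sweep and confocal imaging with Raman mapping: the trade gains 1 net, giving 206 at 46 h.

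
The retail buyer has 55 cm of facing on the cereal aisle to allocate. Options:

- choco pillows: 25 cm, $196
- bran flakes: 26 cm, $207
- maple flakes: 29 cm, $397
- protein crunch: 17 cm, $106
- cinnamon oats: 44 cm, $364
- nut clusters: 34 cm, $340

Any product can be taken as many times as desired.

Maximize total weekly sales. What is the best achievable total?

Density check — maple flakes 13.69, nut clusters 10.00, cinnamon oats 8.27, bran flakes 7.96 are the best per cm.
Taking bran flakes + maple flakes: 55 cm used, 604 in weekly sales.
Every other selection either busts 55 cm or fails to beat 604.

604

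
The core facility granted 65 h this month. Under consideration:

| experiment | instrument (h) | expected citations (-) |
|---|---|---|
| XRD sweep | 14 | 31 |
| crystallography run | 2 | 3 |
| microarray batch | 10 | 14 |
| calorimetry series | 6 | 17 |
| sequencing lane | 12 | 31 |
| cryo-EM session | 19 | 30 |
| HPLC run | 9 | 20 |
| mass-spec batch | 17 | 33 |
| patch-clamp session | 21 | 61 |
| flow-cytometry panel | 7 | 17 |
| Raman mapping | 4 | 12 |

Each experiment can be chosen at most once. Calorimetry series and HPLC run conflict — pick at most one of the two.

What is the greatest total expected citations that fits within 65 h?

169

By expected citations per h: Raman mapping 3.00, patch-clamp session 2.90, calorimetry series 2.83 lead.
XRD sweep + calorimetry series + sequencing lane + patch-clamp session + flow-cytometry panel + Raman mapping uses 64 of the 65 h and totals 169.
Every other selection either busts 65 h or breaks a pairing rule or fails to beat 169.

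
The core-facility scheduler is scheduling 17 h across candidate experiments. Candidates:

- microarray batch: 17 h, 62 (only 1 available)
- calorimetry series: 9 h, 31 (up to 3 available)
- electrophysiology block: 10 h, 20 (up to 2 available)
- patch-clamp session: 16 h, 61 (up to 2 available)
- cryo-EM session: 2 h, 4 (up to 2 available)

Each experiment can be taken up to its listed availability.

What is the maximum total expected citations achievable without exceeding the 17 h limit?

62

By expected citations per h: patch-clamp session 3.81, microarray batch 3.65, calorimetry series 3.44 lead.
Filling by ratio: patch-clamp session for 61, with 1 h left unused.
The 16 h tied up in patch-clamp session is better spent on microarray batch — total rises to 62 (17 h).
Every other selection either busts 17 h or exceeds an availability limit or fails to beat 62.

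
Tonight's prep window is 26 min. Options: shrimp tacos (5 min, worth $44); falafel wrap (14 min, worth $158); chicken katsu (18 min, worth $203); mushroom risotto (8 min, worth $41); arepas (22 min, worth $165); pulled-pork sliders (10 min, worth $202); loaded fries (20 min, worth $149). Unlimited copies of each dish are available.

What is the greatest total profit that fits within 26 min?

448

By profit per min: pulled-pork sliders 20.20, falafel wrap 11.29, chicken katsu 11.28, shrimp tacos 8.80 lead.
Shrimp tacos + 2×pulled-pork sliders uses 25 of the 26 min and totals 448.
The spare 1 min is too small for any remaining dish, and no exchange beats 448.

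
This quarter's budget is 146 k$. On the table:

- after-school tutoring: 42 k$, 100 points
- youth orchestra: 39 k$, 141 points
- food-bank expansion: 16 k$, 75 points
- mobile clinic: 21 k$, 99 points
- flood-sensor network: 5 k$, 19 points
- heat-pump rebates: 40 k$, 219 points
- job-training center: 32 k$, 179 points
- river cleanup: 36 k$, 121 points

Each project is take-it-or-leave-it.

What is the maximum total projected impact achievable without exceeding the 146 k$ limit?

693

Ranking by ratio (projected impact/k$): job-training center 5.59, heat-pump rebates 5.47, mobile clinic 4.71.
Filling by ratio: food-bank expansion + mobile clinic + flood-sensor network + heat-pump rebates + job-training center for 591, with 32 k$ left unused.
Dropping flood-sensor network frees 5 k$; slotting in river cleanup (36 k$) lifts the total to 693 at 145 k$.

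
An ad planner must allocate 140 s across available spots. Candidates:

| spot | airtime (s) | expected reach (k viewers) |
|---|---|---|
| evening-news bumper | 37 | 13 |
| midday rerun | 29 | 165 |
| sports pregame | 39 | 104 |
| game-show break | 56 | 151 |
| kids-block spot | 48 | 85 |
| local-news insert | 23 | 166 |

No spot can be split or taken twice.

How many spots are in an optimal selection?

4

The maximum expected reach within 140 s is 520.
For example midday rerun + sports pregame + kids-block spot + local-news insert achieves it, using 139 s.
Any selection reaching 520 contains exactly 4 spots.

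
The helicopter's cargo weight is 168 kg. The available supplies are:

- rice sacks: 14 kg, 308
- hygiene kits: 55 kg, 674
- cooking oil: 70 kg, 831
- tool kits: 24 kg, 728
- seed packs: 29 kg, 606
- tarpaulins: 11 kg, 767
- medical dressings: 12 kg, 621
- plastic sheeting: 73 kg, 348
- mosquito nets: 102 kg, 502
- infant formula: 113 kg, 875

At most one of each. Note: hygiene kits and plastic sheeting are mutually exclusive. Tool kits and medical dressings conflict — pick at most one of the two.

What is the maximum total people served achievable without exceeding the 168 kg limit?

Ranking by ratio (people served/kg): tarpaulins 69.73, medical dressings 51.75, tool kits 30.33.
Best packing: rice sacks + cooking oil + tool kits + seed packs + tarpaulins — 148 kg, 3240 total.

3240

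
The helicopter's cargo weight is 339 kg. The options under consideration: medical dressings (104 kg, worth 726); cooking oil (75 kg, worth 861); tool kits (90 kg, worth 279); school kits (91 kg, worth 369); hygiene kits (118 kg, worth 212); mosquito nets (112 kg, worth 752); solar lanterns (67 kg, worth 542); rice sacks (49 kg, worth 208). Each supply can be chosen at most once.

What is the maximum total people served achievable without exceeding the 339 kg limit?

2498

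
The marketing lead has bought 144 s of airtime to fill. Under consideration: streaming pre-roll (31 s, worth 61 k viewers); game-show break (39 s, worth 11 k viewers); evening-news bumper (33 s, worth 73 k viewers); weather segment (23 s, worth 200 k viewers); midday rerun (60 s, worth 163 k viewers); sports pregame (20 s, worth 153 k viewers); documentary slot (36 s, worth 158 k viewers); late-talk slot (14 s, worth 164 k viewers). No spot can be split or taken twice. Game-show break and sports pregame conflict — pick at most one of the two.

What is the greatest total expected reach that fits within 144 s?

Evening-news bumper + weather segment + sports pregame + documentary slot + late-talk slot uses 126 of the 144 s and totals 748.
The closest alternative, streaming pre-roll + weather segment + sports pregame + documentary slot + late-talk slot, reaches only 736.

748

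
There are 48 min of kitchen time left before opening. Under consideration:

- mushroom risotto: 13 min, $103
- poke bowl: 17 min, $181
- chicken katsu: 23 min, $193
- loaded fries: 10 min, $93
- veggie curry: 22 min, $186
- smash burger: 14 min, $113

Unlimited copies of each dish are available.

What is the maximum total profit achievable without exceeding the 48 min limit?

A density-first pass picks 2×poke bowl + loaded fries — 455 at 44 min.
Replace loaded fries with smash burger: the trade gains 20 net, giving 475 at 48 min.
No other feasible combination exceeds 475.

475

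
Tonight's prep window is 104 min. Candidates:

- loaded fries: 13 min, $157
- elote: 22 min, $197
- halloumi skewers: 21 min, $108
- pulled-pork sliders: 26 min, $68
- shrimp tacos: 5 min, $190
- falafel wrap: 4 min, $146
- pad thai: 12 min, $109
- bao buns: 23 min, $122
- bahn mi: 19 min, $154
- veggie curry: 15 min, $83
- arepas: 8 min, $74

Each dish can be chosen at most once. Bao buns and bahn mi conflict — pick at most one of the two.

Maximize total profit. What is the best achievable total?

Filling by ratio: loaded fries + elote + shrimp tacos + falafel wrap + pad thai + bahn mi + veggie curry + arepas for 1110, with 6 min left unused.
The 15 min tied up in veggie curry is better spent on halloumi skewers — total rises to 1135 (104 min).
No other feasible combination exceeds 1135.

1135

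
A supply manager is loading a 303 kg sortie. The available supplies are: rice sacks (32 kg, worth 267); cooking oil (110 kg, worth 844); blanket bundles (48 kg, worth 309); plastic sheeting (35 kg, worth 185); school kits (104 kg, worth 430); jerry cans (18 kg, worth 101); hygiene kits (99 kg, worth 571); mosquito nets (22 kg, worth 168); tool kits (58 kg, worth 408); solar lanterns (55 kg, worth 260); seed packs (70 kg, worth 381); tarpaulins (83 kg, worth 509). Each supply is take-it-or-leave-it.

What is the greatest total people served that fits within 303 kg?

By people served per kg: rice sacks 8.34, cooking oil 7.67, mosquito nets 7.64 lead.
A density-first pass picks rice sacks + cooking oil + blanket bundles + jerry cans + mosquito nets + tool kits — 2097 at 288 kg.
Replace blanket bundles and mosquito nets with tarpaulins: the trade gains 32 net, giving 2129 at 301 kg.

2129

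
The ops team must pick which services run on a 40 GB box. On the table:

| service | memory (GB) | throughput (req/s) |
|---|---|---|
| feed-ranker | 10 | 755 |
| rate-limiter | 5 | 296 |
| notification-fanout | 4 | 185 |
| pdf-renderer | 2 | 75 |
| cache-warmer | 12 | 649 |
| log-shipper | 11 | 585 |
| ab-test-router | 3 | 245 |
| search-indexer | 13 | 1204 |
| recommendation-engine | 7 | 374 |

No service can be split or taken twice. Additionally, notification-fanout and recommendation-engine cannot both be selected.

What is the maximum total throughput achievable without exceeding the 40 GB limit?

Best packing: feed-ranker + rate-limiter + pdf-renderer + ab-test-router + search-indexer + recommendation-engine — 40 GB, 2949 total.
An exhaustive check of the 512 subsets confirms 2949.

2949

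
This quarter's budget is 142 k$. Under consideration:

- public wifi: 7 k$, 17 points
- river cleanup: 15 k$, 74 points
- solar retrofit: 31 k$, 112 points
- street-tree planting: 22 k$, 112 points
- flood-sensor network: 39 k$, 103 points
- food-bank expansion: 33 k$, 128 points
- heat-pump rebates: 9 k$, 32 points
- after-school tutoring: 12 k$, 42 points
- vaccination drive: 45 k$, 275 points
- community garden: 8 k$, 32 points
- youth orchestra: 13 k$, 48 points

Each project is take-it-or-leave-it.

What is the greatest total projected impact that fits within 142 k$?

680

By projected impact per k$: vaccination drive 6.11, street-tree planting 5.09, river cleanup 4.93 lead.
Filling by ratio: river cleanup + street-tree planting + food-bank expansion + vaccination drive + community garden + youth orchestra for 669, with 6 k$ left unused.
Replace youth orchestra with public wifi + after-school tutoring: the trade gains 11 net, giving 680 at 142 k$.
Next best is river cleanup + solar retrofit + street-tree planting + heat-pump rebates + after-school tutoring + vaccination drive + community garden at 679 (142 k$) — short by 1.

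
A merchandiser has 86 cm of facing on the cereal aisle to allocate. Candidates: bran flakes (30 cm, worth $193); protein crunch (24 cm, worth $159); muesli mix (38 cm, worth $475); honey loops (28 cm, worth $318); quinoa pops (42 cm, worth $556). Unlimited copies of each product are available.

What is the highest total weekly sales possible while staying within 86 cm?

Taking 2×quinoa pops: 84 cm used, 1112 in weekly sales.
No other feasible combination exceeds 1112.

1112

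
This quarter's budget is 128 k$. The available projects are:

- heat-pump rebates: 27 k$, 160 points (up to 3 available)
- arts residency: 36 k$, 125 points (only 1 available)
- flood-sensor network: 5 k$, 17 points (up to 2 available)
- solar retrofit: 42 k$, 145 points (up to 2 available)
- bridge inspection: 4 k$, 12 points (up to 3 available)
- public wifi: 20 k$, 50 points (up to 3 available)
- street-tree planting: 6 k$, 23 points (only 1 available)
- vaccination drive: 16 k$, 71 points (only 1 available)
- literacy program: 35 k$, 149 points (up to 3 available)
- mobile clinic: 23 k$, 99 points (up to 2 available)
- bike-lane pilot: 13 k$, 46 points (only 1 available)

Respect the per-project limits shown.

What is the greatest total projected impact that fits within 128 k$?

Density check — heat-pump rebates 5.93, vaccination drive 4.44, mobile clinic 4.30, literacy program 4.26 are the best per k$.
Taking the top-ratio projects first gives 3×heat-pump rebates + street-tree planting + vaccination drive + mobile clinic for 673 (126 k$).
Dropping street-tree planting and vaccination drive frees 22 k$; slotting in mobile clinic (23 k$) lifts the total to 678 at 127 k$.
No other feasible combination exceeds 678.

678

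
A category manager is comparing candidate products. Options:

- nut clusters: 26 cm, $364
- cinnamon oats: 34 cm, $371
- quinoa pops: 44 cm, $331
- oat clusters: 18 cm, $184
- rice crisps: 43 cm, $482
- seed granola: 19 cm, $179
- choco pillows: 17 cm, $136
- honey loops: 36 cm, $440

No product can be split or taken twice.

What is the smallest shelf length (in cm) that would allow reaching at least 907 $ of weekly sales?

Need the lightest bundle worth ≥ 907.
nut clusters + cinnamon oats + oat clusters: 919 weekly sales at 78 cm.
Below 78 cm the best achievable stays under 907.

78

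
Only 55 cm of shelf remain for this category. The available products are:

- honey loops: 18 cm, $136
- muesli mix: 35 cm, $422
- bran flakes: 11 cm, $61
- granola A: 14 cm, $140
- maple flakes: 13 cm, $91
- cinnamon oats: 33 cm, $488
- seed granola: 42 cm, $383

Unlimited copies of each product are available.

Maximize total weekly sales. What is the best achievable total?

628

Density check — cinnamon oats 14.79, muesli mix 12.06, granola A 10.00, seed granola 9.12 are the best per cm.
Granola A + cinnamon oats uses 47 of the 55 cm and totals 628.
The spare 8 cm is too small for any remaining product, and no exchange beats 628.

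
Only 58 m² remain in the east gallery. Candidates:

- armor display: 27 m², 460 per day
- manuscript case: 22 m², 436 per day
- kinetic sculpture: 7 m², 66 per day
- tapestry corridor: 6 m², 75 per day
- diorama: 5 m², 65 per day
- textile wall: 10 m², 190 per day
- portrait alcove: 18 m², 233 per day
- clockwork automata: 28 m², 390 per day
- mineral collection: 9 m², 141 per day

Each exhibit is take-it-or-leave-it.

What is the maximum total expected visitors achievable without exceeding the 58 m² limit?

1037

Filling by ratio: manuscript case + tapestry corridor + diorama + textile wall + mineral collection for 907, with 6 m² left unused.
The 21 m² tied up in tapestry corridor and diorama and textile wall is better spent on armor display — total rises to 1037 (58 m²).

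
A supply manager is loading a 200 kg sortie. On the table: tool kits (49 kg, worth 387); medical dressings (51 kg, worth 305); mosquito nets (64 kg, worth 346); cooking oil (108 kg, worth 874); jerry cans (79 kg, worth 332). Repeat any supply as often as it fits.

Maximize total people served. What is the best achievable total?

1548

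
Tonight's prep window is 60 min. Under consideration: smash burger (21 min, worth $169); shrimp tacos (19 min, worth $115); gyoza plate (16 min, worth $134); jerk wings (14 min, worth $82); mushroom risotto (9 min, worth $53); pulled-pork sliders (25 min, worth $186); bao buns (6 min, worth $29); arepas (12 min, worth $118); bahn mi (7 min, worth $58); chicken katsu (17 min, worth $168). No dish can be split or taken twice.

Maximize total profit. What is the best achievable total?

513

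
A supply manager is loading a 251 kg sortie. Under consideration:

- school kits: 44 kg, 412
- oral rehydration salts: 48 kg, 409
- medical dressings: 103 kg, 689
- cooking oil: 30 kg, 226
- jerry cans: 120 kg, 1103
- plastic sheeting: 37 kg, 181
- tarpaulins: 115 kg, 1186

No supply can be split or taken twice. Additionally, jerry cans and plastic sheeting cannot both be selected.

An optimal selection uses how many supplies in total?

Optimal total is 2289.
jerry cans + tarpaulins hits 2289 at 235 kg.
Any selection reaching 2289 contains exactly 2 supplies.

2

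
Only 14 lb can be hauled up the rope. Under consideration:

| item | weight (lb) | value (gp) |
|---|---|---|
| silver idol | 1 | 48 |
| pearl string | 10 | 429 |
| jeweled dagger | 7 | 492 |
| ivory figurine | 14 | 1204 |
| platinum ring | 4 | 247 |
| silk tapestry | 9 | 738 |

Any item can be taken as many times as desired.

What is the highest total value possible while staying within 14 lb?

Best packing: ivory figurine — 14 lb, 1204 total.

1204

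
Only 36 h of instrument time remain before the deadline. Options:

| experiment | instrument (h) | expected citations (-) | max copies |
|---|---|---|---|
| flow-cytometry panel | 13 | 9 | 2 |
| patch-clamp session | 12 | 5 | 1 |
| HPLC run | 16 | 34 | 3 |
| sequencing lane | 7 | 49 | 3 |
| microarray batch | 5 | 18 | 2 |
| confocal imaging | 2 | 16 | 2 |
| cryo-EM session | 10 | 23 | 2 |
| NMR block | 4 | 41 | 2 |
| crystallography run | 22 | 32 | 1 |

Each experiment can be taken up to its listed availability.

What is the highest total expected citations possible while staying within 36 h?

263

Density check — NMR block 10.25, confocal imaging 8.00, sequencing lane 7.00 are the best per h.
Taking the top-ratio experiments first gives 3×sequencing lane + 2×confocal imaging + 2×NMR block for 261 (33 h).
Dropping confocal imaging frees 2 h; slotting in microarray batch (5 h) lifts the total to 263 at 36 h.
That's the maximum — no swap from here does better than 263.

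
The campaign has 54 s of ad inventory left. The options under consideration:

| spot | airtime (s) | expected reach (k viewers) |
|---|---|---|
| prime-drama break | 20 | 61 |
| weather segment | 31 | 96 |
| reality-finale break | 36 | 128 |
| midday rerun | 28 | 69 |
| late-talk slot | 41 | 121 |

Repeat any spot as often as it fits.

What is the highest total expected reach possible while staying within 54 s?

Taking the top-ratio spots first gives reality-finale break for 128 (36 s).
Replace reality-finale break with prime-drama break + weather segment: the trade gains 29 net, giving 157 at 51 s.
Nothing else within 54 s beats 157.

157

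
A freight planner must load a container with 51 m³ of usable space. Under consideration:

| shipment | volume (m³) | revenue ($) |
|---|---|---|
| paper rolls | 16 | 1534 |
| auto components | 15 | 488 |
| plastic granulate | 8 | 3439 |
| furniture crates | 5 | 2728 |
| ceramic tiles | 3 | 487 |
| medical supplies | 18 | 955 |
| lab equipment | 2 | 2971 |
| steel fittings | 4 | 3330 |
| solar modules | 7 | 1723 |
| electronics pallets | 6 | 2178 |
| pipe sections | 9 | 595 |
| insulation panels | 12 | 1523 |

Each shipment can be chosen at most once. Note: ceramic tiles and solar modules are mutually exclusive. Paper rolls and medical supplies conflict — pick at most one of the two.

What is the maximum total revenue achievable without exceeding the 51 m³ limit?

17903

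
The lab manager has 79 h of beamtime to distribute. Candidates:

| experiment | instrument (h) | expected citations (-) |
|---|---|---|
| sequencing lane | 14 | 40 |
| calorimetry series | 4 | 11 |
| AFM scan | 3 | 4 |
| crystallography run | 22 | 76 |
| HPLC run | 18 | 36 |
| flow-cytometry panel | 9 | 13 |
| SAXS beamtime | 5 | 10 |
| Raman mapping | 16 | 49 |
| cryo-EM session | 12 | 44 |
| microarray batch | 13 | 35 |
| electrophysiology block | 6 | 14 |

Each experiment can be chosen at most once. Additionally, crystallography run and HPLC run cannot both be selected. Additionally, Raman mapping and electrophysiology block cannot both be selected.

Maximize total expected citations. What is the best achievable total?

244

Best packing: sequencing lane + crystallography run + Raman mapping + cryo-EM session + microarray batch — 77 h, 244 total.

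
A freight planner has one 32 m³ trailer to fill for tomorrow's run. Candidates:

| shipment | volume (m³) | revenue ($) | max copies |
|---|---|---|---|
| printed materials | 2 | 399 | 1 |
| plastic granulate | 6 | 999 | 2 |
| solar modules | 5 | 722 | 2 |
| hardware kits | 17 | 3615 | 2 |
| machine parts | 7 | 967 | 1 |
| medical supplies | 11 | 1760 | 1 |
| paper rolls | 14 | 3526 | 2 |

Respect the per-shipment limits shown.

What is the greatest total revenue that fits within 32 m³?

7451

The ratio ordering already packs tightly: printed materials + 2×paper rolls, 30 m³, 7451.
The spare 2 m³ is too small for any remaining shipment, and no exchange beats 7451.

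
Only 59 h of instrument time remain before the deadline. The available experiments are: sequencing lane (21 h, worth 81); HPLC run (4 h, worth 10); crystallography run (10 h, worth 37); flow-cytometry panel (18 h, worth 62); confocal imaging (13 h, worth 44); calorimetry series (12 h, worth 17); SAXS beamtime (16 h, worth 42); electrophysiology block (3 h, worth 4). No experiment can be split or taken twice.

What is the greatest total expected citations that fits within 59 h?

201

A density-first pass picks sequencing lane + HPLC run + crystallography run + flow-cytometry panel + electrophysiology block — 194 at 56 h.
Replace crystallography run with confocal imaging: the trade gains 7 net, giving 201 at 59 h.
Nothing else within 59 h beats 201.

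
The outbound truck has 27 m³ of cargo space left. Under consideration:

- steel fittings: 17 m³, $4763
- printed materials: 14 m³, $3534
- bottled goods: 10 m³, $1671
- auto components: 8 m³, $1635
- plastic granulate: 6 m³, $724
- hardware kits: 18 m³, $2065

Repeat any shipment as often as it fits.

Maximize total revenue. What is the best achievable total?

Greedy by ratio would take steel fittings + auto components: 25 m³ used, total 6398.
The 8 m³ tied up in auto components is better spent on bottled goods — total rises to 6434 (27 m³).
Nothing else within 27 m³ beats 6434.

6434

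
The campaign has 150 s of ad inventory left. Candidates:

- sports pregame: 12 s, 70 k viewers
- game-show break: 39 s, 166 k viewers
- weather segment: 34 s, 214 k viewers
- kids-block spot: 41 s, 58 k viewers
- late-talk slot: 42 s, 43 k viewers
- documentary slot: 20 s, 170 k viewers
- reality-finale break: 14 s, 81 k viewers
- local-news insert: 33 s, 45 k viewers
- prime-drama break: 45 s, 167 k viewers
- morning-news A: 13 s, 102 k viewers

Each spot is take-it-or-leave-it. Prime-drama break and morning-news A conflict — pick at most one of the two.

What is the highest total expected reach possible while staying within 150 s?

The ratio ordering already packs tightly: sports pregame + game-show break + weather segment + documentary slot + reality-finale break + morning-news A, 132 s, 803.
That's the maximum — no feasible swap from here does better than 803.

803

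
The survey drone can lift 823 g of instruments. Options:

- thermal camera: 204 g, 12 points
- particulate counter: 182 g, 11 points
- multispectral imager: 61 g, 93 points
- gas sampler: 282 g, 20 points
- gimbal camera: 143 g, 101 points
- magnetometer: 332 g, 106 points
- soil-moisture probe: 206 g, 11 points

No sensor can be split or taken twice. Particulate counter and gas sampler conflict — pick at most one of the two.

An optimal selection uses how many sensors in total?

4

The maximum data value within 823 g is 320.
For example multispectral imager + gas sampler + gimbal camera + magnetometer achieves it, using 818 g.
All optima have 4 sensors.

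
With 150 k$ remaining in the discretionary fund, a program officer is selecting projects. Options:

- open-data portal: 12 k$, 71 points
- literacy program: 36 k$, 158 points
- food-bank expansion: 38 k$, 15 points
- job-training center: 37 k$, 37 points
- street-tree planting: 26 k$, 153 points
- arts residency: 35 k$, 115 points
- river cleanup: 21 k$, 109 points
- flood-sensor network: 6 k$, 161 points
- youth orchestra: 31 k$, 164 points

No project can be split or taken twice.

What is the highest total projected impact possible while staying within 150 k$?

The ratio heuristic lands on open-data portal + literacy program + street-tree planting + river cleanup + flood-sensor network + youth orchestra (816) but leaves 18 k$ idle.
The 21 k$ tied up in river cleanup is better spent on arts residency — total rises to 822 (146 k$).

822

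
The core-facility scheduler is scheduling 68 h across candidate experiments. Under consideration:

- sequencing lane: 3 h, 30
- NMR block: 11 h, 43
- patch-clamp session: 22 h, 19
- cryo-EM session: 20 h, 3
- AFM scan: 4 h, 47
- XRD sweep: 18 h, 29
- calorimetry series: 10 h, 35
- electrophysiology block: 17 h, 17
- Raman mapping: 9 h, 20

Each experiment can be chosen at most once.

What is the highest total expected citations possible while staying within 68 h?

Taking sequencing lane + NMR block + AFM scan + XRD sweep + calorimetry series + Raman mapping: 55 h used, 204 in expected citations.
Runner-up sequencing lane + NMR block + patch-clamp session + AFM scan + XRD sweep + calorimetry series tops out at 203.

204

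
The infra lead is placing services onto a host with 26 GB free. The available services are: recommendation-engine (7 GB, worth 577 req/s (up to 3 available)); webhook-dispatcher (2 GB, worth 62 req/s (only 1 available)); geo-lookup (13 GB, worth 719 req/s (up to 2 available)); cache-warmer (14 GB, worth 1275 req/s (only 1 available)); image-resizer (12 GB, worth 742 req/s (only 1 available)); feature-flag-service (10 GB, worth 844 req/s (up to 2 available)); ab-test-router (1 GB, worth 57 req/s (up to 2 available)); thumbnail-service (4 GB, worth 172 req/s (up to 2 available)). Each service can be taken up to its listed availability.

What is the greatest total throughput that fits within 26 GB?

The ratio ordering already packs tightly: cache-warmer + feature-flag-service + 2×ab-test-router, 26 GB, 2233.
Every other selection either busts 26 GB or exceeds an availability limit or fails to beat 2233.

2233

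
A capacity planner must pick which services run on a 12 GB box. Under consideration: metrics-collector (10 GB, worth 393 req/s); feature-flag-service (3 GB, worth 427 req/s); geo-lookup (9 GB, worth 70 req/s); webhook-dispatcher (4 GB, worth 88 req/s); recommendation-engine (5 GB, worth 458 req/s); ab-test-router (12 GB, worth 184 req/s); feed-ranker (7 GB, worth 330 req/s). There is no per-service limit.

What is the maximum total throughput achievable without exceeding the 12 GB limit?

1708

Taking 4×feature-flag-service: 12 GB used, 1708 in throughput.
No other feasible combination exceeds 1708.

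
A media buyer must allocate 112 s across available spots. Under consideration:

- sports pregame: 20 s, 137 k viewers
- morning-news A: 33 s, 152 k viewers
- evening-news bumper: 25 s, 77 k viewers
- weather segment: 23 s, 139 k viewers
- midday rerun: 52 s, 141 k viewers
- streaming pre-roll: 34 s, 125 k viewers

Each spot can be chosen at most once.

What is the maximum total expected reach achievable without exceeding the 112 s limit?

553

The ratio ordering already packs tightly: sports pregame + morning-news A + weather segment + streaming pre-roll, 110 s, 553.
Next best is sports pregame + morning-news A + evening-news bumper + weather segment at 505 (101 s) — short by 48.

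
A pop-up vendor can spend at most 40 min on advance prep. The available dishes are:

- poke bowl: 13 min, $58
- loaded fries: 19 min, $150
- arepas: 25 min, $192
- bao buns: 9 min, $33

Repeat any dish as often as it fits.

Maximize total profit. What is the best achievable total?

Taking 2×loaded fries: 38 min used, 300 in profit.
Nothing else within 40 min beats 300.

300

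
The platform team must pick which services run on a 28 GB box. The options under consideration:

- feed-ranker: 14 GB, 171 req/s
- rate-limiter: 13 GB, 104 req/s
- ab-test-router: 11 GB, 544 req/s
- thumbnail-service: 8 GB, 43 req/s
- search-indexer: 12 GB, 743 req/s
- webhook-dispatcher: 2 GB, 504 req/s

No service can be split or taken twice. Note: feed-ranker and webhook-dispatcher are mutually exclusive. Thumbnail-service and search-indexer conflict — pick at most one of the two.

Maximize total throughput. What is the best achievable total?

By throughput per GB: webhook-dispatcher 252.00, search-indexer 61.92, ab-test-router 49.45, feed-ranker 12.21 lead.
Best packing: ab-test-router + search-indexer + webhook-dispatcher — 25 GB, 1791 total.
An exhaustive check of the 64 subsets confirms 1791.

1791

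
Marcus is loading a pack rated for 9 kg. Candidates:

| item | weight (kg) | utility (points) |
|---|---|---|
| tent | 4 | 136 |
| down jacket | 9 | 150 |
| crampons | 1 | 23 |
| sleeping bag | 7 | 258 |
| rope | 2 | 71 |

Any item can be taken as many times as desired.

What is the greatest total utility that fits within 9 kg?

329

Best packing: sleeping bag + rope — 9 kg, 329 total.
No other feasible combination exceeds 329.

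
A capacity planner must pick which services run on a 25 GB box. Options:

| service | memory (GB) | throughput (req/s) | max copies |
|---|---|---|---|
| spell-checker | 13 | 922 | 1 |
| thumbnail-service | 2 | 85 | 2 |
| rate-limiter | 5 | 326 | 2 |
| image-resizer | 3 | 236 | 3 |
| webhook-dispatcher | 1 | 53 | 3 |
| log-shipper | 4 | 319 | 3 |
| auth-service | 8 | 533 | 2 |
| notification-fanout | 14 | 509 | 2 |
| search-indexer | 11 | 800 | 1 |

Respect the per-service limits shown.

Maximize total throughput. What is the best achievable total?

1910

Taking the top-ratio services first gives 3×image-resizer + 3×webhook-dispatcher + 3×log-shipper for 1824 (24 GB).
Replace image-resizer and 3×webhook-dispatcher and log-shipper with search-indexer: the trade gains 86 net, giving 1910 at 25 GB.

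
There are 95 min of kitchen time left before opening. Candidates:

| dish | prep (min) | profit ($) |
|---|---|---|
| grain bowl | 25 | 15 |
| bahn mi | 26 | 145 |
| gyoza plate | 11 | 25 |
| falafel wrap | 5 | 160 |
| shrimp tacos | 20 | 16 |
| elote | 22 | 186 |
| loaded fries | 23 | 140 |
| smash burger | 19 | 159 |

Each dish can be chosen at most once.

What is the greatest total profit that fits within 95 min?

790

Best packing: bahn mi + falafel wrap + elote + loaded fries + smash burger — 95 min, 790 total.
Every other selection either busts 95 min or fails to beat 790.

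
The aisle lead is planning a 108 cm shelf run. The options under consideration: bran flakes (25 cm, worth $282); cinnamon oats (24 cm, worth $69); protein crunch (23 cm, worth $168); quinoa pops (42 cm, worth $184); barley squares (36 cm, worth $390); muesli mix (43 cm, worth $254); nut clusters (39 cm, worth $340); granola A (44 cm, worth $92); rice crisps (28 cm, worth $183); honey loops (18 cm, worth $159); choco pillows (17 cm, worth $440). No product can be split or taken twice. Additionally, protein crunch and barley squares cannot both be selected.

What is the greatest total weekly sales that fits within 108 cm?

Ranking by ratio (weekly sales/cm): choco pillows 25.88, bran flakes 11.28, barley squares 10.83, honey loops 8.83.
Taking the top-ratio products first gives bran flakes + barley squares + honey loops + choco pillows for 1271 (96 cm).
The 18 cm tied up in honey loops is better spent on rice crisps — total rises to 1295 (106 cm).
The closest alternative, bran flakes + barley squares + honey loops + choco pillows, reaches only 1271.

1295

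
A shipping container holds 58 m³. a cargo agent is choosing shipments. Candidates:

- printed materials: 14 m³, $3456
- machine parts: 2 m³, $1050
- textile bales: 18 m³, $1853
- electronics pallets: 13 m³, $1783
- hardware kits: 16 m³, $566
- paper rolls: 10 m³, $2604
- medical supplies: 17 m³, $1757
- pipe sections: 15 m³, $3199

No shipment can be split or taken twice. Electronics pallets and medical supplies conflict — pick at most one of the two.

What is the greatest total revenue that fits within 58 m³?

12092

Taking printed materials + machine parts + electronics pallets + paper rolls + pipe sections: 54 m³ used, 12092 in revenue.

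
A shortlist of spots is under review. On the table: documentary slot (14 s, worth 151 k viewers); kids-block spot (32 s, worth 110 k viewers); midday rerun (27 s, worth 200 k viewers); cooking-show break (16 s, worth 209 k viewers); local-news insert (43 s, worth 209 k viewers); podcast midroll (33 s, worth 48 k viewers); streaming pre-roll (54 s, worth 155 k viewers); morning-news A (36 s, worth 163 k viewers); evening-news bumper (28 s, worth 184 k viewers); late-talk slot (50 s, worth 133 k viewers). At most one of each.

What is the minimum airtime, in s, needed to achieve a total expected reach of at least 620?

Need the lightest bundle worth ≥ 620.
documentary slot + midday rerun + cooking-show break + evening-news bumper: 744 expected reach at 85 s.
Any bundle with less than 85 s falls short of 620.

85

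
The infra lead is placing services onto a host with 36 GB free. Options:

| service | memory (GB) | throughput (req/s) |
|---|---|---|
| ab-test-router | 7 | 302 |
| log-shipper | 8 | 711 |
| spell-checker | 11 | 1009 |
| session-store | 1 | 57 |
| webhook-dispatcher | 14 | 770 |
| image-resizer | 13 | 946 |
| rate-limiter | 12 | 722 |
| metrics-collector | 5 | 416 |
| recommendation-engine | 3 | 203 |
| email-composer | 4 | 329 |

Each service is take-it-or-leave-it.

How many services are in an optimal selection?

The maximum throughput within 36 GB is 2995.
One optimal bundle: log-shipper + spell-checker + image-resizer + email-composer (36 GB).
Every optimal selection uses 4 services.

4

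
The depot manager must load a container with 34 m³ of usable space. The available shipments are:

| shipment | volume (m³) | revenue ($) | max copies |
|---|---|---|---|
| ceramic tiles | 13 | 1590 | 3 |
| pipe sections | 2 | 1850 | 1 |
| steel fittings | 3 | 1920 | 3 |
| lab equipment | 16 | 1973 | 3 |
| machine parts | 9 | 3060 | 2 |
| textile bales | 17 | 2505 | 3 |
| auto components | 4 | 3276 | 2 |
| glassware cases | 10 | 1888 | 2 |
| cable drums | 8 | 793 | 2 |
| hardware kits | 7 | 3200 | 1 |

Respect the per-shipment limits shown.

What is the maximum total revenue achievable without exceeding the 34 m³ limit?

Ranking by ratio (revenue/m³): pipe sections 925.00, auto components 819.00, steel fittings 640.00.
Taking the top-ratio shipments first gives pipe sections + 3×steel fittings + 2×auto components + cable drums + hardware kits for 18155 (34 m³).
Dropping pipe sections and cable drums frees 10 m³; slotting in machine parts (9 m³) lifts the total to 18572 at 33 m³.
Nothing else within 34 m³ beats 18572.

18572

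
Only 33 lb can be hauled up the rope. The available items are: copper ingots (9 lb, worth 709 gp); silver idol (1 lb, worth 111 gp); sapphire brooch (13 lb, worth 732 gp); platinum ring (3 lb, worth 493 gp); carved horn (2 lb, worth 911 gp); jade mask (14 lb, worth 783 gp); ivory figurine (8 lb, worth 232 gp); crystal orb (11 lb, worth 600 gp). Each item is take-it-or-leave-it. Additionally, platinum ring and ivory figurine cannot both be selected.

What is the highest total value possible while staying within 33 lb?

3030

Ranking by ratio (value/lb): carved horn 455.50, platinum ring 164.33, silver idol 111.00.
Filling by ratio: copper ingots + silver idol + sapphire brooch + platinum ring + carved horn for 2956, with 5 lb left unused.
Dropping copper ingots frees 9 lb; slotting in jade mask (14 lb) lifts the total to 3030 at 33 lb.
Next best is copper ingots + silver idol + platinum ring + carved horn + jade mask at 3007 (29 lb) — short by 23.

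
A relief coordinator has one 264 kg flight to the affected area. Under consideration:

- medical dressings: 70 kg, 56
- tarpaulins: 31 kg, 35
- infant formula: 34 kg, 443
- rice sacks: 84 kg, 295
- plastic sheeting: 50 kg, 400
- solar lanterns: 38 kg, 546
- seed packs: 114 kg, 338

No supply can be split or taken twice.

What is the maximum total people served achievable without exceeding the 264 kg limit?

1727

Ranking by ratio (people served/kg): solar lanterns 14.37, infant formula 13.03, plastic sheeting 8.00, rice sacks 3.51.
Taking the top-ratio supplies first gives tarpaulins + infant formula + rice sacks + plastic sheeting + solar lanterns for 1719 (237 kg).
Dropping tarpaulins and rice sacks frees 115 kg; slotting in seed packs (114 kg) lifts the total to 1727 at 236 kg.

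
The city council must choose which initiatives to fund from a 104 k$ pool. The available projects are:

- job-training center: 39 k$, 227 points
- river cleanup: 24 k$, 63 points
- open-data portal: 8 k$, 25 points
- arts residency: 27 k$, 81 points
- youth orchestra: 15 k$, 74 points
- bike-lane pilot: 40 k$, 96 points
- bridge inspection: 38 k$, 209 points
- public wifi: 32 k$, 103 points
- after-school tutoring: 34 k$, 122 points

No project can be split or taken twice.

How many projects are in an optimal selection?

Best achievable projected impact is 535.
One optimal bundle: job-training center + open-data portal + youth orchestra + bridge inspection (100 k$).
All optima have 4 projects.

4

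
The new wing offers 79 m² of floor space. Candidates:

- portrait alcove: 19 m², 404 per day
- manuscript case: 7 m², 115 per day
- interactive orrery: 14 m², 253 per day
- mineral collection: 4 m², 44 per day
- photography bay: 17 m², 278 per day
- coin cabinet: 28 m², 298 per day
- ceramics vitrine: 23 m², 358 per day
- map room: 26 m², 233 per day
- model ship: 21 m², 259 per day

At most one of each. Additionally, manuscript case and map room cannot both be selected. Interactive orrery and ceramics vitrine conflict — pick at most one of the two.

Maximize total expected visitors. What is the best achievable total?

1309

Portrait alcove + manuscript case + interactive orrery + photography bay + model ship uses 78 of the 79 m² and totals 1309.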